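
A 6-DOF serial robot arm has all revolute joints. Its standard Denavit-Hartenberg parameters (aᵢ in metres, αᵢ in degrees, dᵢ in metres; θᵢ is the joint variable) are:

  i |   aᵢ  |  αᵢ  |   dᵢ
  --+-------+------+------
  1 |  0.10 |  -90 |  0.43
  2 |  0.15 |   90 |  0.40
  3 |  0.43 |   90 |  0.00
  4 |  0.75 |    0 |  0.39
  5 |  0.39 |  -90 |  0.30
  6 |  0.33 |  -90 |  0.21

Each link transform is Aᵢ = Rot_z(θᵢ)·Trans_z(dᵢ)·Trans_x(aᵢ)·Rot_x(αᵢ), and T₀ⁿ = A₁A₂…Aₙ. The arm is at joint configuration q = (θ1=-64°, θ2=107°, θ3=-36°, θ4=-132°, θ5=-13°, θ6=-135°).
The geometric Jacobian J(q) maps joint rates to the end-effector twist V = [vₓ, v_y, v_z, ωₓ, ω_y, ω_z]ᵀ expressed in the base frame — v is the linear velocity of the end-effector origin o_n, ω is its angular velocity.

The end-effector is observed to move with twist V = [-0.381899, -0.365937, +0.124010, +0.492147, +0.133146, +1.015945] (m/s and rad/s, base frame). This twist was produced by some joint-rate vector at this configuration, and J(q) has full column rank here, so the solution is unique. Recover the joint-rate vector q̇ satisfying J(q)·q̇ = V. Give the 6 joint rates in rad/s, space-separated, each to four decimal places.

o_n = [-0.5108, 0.3625, 1.1068]
J₁: ẑ×o_n = [-0.3625, -0.5108, 0.0000], ω = ẑ
J2: z=[0.8988, 0.4384, 0.0000] o=[0.0438, -0.0899, 0.4300] → [0.2967, -0.6083, 0.6498, 0.8988, 0.4384, 0.0000]
J3: z=[0.4192, -0.8595, -0.2924] o=[0.3841, 0.1249, 0.2866] → [-0.6355, -0.0822, -0.6696, 0.4192, -0.8595, -0.2924]
J4: z=[-0.6518, -0.5091, 0.5621] o=[0.1124, 0.1055, -0.0461] → [-0.7314, 0.4012, -0.4848, -0.6518, -0.5091, 0.5621]
J5: z=[-0.6518, -0.5091, 0.5621] o=[-0.0583, 0.4086, 0.7243] → [-0.1688, -0.0050, -0.2003, -0.6518, -0.5091, 0.5621]
J6: z=[-0.7059, 0.6782, -0.2043] o=[-0.1457, 0.4626, 1.2055] → [-0.0874, 0.0049, 0.3182, -0.7059, 0.6782, -0.2043]
q̇ = J⁺·V = [0.8180, 0.4330, -0.2740, 0.7260, -0.6530, -0.3760]

0.8180 0.4330 -0.2740 0.7260 -0.6530 -0.3760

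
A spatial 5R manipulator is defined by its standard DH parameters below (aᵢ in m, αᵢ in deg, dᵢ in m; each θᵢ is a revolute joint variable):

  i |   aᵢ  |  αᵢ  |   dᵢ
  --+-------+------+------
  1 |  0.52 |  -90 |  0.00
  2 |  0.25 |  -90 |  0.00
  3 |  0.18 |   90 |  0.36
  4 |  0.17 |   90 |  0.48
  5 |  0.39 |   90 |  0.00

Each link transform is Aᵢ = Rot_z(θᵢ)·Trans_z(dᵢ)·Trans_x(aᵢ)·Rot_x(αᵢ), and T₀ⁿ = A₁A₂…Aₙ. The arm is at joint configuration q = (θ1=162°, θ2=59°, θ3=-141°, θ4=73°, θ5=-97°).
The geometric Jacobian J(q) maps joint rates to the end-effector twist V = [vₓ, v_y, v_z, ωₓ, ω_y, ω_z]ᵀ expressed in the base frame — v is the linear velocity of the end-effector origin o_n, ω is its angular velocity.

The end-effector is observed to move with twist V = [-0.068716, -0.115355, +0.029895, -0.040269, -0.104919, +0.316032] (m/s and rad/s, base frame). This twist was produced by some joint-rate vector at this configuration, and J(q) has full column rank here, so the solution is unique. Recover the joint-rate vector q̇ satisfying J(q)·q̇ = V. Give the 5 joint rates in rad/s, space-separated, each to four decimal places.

0.7270 -0.0530 0.1540 -0.3520 -0.1800

o_n = [-0.1369, -0.0224, -0.2662]
J₁: ẑ×o_n = [0.0224, -0.1369, 0.0000], ω = ẑ
J2: z=[-0.3090, -0.9511, 0.0000] o=[-0.4945, 0.1607, 0.0000] → [0.2531, -0.0822, 0.3967, -0.3090, -0.9511, 0.0000]
J3: z=[0.8152, -0.2649, -0.5150] o=[-0.6170, 0.2005, -0.2143] → [-0.1011, -0.2050, -0.0545, 0.8152, -0.2649, -0.5150]
J4: z=[0.5484, 0.6389, 0.5394] o=[-0.2900, -0.0249, -0.2798] → [0.0074, 0.0751, -0.0965, 0.5484, 0.6389, 0.5394]
J5: z=[-0.0603, -0.6132, 0.7876] o=[0.1150, 0.2029, -0.0715] → [0.2968, -0.2102, -0.1409, -0.0603, -0.6132, 0.7876]
q̇ = J⁺·V = [0.7270, -0.0530, 0.1540, -0.3520, -0.1800]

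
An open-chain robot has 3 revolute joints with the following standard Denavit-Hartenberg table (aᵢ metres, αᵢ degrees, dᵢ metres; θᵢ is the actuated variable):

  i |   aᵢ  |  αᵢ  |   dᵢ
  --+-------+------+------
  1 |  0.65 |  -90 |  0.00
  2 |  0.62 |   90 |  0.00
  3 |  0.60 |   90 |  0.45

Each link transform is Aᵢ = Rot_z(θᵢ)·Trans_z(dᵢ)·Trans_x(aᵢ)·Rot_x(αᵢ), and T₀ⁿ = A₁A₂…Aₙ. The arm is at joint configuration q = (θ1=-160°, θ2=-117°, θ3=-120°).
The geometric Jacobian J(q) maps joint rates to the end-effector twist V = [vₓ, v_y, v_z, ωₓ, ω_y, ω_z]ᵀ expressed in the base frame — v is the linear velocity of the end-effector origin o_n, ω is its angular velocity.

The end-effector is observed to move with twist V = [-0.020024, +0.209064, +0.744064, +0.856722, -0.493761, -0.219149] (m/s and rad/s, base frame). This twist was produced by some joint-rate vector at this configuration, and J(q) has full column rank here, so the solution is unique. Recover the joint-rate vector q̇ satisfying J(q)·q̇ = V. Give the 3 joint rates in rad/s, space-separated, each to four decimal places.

o_n = [-0.2752, 0.4528, 0.0808]
J₁: ẑ×o_n = [-0.4528, -0.2752, 0.0000], ω = ẑ
J2: z=[0.3420, -0.9397, 0.0000] o=[-0.6108, -0.2223, 0.0000] → [-0.0760, -0.0276, 0.5462, 0.3420, -0.9397, 0.0000]
J3: z=[0.8373, 0.3047, -0.4540] o=[-0.3463, -0.1260, 0.5524] → [0.1191, 0.3626, 0.4630, 0.8373, 0.3047, -0.4540]
q̇ = J⁺·V = [0.1050, 0.7570, 0.7140]

0.1050 0.7570 0.7140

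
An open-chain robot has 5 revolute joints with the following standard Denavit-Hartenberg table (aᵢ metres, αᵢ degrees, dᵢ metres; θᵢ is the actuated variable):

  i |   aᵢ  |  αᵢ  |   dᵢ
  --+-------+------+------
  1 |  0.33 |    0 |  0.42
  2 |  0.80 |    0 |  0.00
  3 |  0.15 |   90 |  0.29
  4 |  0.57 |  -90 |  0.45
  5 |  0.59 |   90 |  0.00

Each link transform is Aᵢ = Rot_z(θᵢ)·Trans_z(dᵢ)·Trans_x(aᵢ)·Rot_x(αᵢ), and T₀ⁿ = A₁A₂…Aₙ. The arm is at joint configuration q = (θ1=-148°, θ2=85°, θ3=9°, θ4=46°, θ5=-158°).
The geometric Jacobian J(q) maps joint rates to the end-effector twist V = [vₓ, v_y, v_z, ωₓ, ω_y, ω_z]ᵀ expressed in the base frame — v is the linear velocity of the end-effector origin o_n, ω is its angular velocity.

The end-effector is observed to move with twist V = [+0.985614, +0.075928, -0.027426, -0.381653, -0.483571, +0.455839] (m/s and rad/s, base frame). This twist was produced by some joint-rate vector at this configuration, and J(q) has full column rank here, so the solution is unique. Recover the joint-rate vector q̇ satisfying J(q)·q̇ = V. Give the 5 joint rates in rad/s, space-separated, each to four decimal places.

0.1570 0.6230 -0.1630 0.5930 -0.2320

o_n = [-0.3620, -1.4163, 0.7265]
J₁: ẑ×o_n = [1.4163, -0.3620, 0.0000], ω = ẑ
J2: z=[0.0000, 0.0000, 1.0000] o=[-0.2799, -0.1749, 0.4200] → [1.2415, -0.0821, 0.0000, 0.0000, 0.0000, 1.0000]
J3: z=[0.0000, 0.0000, 1.0000] o=[0.0833, -0.8877, 0.4200] → [0.5287, -0.4453, 0.0000, 0.0000, 0.0000, 1.0000]
J4: z=[-0.8090, -0.5878, 0.0000] o=[0.1715, -1.0090, 0.7100] → [-0.0097, 0.0134, 0.0160, -0.8090, -0.5878, 0.0000]
J5: z=[-0.4228, 0.5820, 0.6947] o=[0.0402, -1.5939, 1.1200] → [-0.3523, -0.4458, 0.1590, -0.4228, 0.5820, 0.6947]
q̇ = J⁺·V = [0.1570, 0.6230, -0.1630, 0.5930, -0.2320]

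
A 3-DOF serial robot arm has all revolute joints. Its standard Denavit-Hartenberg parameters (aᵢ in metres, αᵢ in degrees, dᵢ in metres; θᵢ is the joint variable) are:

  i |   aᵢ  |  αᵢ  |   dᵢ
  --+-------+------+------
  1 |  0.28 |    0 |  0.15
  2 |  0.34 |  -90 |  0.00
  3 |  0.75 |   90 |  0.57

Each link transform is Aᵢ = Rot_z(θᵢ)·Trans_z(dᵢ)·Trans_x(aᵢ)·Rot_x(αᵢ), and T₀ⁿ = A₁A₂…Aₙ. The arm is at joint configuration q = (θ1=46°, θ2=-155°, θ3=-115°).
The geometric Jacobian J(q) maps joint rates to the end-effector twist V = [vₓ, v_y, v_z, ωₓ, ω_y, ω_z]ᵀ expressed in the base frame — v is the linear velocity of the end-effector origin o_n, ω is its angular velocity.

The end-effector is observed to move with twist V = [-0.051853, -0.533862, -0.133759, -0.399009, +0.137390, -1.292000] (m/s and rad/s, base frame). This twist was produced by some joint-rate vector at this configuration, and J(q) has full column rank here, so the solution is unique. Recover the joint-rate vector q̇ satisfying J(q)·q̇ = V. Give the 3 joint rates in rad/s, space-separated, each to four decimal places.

o_n = [0.7260, -0.0059, 0.8297]
J₁: ẑ×o_n = [0.0059, 0.7260, -0.0000], ω = ẑ
J2: z=[0.0000, 0.0000, 1.0000] o=[0.1945, 0.2014, 0.1500] → [0.2074, 0.5314, -0.0000, 0.0000, 0.0000, 1.0000]
J3: z=[0.9455, -0.3256, 0.0000] o=[0.0838, -0.1201, 0.1500] → [-0.2213, -0.6427, 0.3170, 0.9455, -0.3256, 0.0000]
q̇ = J⁺·V = [-0.6090, -0.6830, -0.4220]

-0.6090 -0.6830 -0.4220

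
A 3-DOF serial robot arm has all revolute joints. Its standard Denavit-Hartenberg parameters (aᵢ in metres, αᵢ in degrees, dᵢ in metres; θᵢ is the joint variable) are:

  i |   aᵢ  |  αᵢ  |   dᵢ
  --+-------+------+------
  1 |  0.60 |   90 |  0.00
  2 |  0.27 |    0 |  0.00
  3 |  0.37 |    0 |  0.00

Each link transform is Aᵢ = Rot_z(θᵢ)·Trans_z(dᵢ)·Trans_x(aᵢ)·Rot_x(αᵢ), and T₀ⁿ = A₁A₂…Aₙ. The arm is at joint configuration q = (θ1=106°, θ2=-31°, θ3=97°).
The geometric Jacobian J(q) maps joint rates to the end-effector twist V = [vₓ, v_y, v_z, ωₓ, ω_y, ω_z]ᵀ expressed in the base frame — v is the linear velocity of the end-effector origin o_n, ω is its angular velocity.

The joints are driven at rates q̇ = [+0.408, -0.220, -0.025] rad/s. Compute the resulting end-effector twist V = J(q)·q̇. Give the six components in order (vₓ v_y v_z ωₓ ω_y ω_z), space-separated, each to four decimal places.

-0.3995 -0.0602 -0.0878 -0.2355 -0.0675 0.4080

o_n = [-0.2707, 0.9439, 0.1990]
J₁: ẑ×o_n = [-0.9439, -0.2707, 0.0000], ω = ẑ
J2: z=[0.9613, 0.2756, 0.0000] o=[-0.1654, 0.5768, 0.0000] → [0.0548, -0.1912, 0.3819, 0.9613, 0.2756, 0.0000]
J3: z=[0.9613, 0.2756, 0.0000] o=[-0.2292, 0.7992, -0.1391] → [0.0932, -0.3249, 0.1505, 0.9613, 0.2756, 0.0000]
V = J·q̇ = [-0.3995, -0.0602, -0.0878, -0.2355, -0.0675, 0.4080]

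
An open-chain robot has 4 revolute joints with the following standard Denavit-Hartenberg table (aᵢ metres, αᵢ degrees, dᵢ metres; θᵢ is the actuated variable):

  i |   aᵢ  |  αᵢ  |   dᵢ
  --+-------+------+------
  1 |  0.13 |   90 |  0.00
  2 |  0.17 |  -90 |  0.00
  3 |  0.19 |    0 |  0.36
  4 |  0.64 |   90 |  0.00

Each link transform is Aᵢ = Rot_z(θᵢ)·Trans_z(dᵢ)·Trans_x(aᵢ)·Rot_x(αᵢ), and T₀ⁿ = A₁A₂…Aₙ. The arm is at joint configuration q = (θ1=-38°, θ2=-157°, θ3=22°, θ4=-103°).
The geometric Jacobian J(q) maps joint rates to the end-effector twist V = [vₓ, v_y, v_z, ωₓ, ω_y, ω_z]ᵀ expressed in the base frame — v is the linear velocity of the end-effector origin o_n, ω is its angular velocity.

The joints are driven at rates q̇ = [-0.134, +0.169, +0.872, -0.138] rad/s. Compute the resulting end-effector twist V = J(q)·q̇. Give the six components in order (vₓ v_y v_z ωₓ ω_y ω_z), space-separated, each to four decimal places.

-0.1320 0.4152 -0.2027 0.1220 -0.3097 -0.8097

o_n = [-0.4558, -0.3558, -0.5058]
J₁: ẑ×o_n = [0.3558, -0.4558, 0.0000], ω = ẑ
J2: z=[-0.6157, -0.7880, 0.0000] o=[0.1024, -0.0800, 0.0000] → [0.3985, -0.3114, -0.2701, -0.6157, -0.7880, 0.0000]
J3: z=[0.3079, -0.2406, -0.9205] o=[-0.0209, 0.0163, -0.0664] → [-0.2368, 0.5356, -0.2192, 0.3079, -0.2406, -0.9205]
J4: z=[0.3079, -0.2406, -0.9205] o=[0.0060, 0.0856, -0.4666] → [-0.3969, 0.4371, -0.2470, 0.3079, -0.2406, -0.9205]
V = J·q̇ = [-0.1320, 0.4152, -0.2027, 0.1220, -0.3097, -0.8097]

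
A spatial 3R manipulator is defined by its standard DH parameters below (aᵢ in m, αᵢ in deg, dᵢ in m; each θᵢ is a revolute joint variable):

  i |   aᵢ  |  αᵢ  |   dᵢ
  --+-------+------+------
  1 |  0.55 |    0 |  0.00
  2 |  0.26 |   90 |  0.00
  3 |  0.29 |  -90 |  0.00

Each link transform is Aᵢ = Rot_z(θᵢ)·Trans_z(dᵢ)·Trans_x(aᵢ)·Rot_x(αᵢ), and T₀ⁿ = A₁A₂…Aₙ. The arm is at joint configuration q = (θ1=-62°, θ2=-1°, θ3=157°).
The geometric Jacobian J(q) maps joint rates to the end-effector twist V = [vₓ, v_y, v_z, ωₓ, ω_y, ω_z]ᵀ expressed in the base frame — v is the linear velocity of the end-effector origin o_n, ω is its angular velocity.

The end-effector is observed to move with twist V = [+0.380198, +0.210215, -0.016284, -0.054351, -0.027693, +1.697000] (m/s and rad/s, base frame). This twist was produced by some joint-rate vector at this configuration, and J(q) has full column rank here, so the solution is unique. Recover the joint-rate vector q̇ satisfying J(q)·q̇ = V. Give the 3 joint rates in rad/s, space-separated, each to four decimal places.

o_n = [0.2551, -0.4794, 0.1133]
J₁: ẑ×o_n = [0.4794, 0.2551, -0.0000], ω = ẑ
J2: z=[0.0000, 0.0000, 1.0000] o=[0.2582, -0.4856, 0.0000] → [-0.0062, -0.0032, 0.0000, 0.0000, 0.0000, 1.0000]
J3: z=[-0.8910, -0.4540, 0.0000] o=[0.3762, -0.7173, 0.0000] → [-0.0514, 0.1010, -0.2669, -0.8910, -0.4540, 0.0000]
q̇ = J⁺·V = [0.8110, 0.8860, 0.0610]

0.8110 0.8860 0.0610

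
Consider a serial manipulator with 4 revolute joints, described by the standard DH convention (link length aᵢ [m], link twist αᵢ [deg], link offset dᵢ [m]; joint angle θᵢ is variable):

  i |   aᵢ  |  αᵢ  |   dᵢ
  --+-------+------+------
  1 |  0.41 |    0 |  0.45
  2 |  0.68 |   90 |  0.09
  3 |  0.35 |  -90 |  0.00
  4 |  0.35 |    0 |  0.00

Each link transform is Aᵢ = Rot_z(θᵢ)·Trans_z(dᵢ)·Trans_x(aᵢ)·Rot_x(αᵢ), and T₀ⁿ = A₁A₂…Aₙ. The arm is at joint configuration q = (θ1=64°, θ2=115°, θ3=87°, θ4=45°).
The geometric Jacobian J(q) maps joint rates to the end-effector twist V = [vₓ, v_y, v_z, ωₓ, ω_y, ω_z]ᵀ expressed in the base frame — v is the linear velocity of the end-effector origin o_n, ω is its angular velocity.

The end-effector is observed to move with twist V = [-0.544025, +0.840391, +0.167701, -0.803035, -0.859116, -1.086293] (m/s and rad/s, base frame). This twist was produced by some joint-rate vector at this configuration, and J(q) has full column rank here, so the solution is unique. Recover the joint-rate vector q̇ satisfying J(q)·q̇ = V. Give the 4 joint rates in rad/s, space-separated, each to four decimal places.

o_n = [-0.5357, 0.1335, 1.1367]
J₁: ẑ×o_n = [-0.1335, -0.5357, 0.0000], ω = ẑ
J2: z=[0.0000, 0.0000, 1.0000] o=[0.1797, 0.3685, 0.4500] → [0.2350, -0.7155, 0.0000, 0.0000, 0.0000, 1.0000]
J3: z=[0.0175, 0.9998, 0.0000] o=[-0.5002, 0.3804, 0.5400] → [0.5966, -0.0104, 0.0313, 0.0175, 0.9998, 0.0000]
J4: z=[0.9985, -0.0174, 0.0523] o=[-0.5185, 0.3807, 0.8895] → [0.0086, -0.2477, -0.2471, 0.9985, -0.0174, 0.0523]
q̇ = J⁺·V = [-0.6220, -0.4230, -0.8730, -0.7890]

-0.6220 -0.4230 -0.8730 -0.7890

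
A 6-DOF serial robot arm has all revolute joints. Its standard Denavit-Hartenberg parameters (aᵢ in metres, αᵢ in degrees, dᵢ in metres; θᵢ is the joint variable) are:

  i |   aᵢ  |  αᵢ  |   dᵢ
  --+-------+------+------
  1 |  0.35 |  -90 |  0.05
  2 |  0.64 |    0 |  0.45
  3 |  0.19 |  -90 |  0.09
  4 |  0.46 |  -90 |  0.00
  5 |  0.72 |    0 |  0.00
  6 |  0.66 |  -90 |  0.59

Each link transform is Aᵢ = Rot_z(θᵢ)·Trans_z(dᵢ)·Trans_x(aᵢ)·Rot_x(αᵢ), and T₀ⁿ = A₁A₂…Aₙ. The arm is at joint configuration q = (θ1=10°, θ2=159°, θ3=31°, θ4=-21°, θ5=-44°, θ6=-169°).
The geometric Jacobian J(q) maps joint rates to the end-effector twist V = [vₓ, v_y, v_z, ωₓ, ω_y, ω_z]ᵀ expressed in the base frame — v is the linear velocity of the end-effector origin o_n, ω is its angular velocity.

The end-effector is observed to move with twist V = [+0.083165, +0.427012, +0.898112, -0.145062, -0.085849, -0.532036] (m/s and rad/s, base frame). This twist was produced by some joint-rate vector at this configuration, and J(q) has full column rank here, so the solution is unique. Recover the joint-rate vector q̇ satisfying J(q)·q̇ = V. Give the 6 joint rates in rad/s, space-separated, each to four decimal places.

-0.3720 0.7010 -0.4280 -0.1850 -0.1990 0.5550

o_n = [-1.0178, -0.0360, 0.0977]
J₁: ẑ×o_n = [0.0360, -1.0178, 0.0000], ω = ẑ
J2: z=[-0.1736, 0.9848, 0.0000] o=[0.3447, 0.0608, 0.0500] → [0.0470, 0.0083, 1.3586, -0.1736, 0.9848, 0.0000]
J3: z=[-0.1736, 0.9848, 0.0000] o=[-0.3219, 0.4002, -0.1794] → [0.2729, 0.0481, 0.7611, -0.1736, 0.9848, 0.0000]
J4: z=[0.1710, 0.0302, 0.9848] o=[-0.5218, 0.4563, -0.1464] → [0.4922, -0.5302, -0.0692, 0.1710, 0.0302, 0.9848]
J5: z=[-0.1854, -0.9807, 0.0622] o=[-0.9669, 0.5452, -0.0718] → [-0.1301, 0.0283, 0.0579, -0.1854, -0.9807, 0.0622]
J6: z=[-0.1854, -0.9807, 0.0622] o=[-1.3825, 0.6604, 0.5047] → [0.4425, -0.0528, 0.4868, -0.1854, -0.9807, 0.0622]
q̇ = J⁺·V = [-0.3720, 0.7010, -0.4280, -0.1850, -0.1990, 0.5550]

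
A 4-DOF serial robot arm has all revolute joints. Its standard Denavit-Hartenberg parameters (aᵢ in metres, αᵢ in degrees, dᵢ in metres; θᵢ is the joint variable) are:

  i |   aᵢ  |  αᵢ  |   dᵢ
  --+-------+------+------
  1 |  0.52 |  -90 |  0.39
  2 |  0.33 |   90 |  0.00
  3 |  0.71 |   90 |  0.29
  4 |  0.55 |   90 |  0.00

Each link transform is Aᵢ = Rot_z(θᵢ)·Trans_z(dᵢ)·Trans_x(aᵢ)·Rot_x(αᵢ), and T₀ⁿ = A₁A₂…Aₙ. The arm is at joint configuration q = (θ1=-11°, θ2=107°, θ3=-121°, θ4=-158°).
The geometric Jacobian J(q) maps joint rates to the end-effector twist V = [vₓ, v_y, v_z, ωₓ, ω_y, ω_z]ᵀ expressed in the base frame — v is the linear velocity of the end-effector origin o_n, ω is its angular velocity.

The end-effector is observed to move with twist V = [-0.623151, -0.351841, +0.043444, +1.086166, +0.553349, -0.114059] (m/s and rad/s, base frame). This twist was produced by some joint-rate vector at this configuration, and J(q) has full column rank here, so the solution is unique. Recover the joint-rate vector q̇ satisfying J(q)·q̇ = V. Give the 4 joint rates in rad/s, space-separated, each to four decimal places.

-0.4720 0.3760 0.8140 0.7270

o_n = [0.4914, -0.2702, 0.1484]
J₁: ẑ×o_n = [0.2702, 0.4914, -0.0000], ω = ẑ
J2: z=[0.1908, 0.9816, 0.0000] o=[0.5104, -0.0992, 0.3900] → [-0.2372, 0.0461, -0.0139, 0.1908, 0.9816, 0.0000]
J3: z=[0.9387, -0.1825, -0.2924] o=[0.4157, -0.0808, 0.0744] → [-0.0689, -0.0916, -0.1640, 0.9387, -0.1825, -0.2924]
J4: z=[0.3443, 0.4578, 0.8197] o=[0.6768, -0.7515, 0.3393] → [-0.4820, -0.0862, 0.2506, 0.3443, 0.4578, 0.8197]
q̇ = J⁺·V = [-0.4720, 0.3760, 0.8140, 0.7270]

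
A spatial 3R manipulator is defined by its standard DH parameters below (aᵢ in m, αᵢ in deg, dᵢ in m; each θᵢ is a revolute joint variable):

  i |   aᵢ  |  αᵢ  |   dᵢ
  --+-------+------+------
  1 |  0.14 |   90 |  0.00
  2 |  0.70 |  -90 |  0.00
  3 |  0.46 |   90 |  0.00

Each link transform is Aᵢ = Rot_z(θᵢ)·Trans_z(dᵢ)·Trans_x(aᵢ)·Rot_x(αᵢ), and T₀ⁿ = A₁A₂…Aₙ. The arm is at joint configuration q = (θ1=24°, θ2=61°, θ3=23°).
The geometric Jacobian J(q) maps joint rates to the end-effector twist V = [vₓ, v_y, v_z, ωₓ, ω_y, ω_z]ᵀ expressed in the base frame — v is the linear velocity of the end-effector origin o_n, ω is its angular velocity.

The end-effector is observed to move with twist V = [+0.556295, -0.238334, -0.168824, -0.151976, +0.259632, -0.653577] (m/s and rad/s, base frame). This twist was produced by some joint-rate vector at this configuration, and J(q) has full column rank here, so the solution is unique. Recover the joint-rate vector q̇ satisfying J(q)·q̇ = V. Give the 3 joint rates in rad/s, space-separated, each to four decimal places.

-0.6720 -0.2990 0.0380

o_n = [0.5524, 0.4427, 0.9826]
J₁: ẑ×o_n = [-0.4427, 0.5524, 0.0000], ω = ẑ
J2: z=[0.4067, -0.9135, 0.0000] o=[0.1279, 0.0569, 0.0000] → [-0.8976, -0.3996, 0.5447, 0.4067, -0.9135, 0.0000]
J3: z=[-0.7990, -0.3557, 0.4848] o=[0.4379, 0.1950, 0.6122] → [-0.2518, 0.3514, -0.1572, -0.7990, -0.3557, 0.4848]
q̇ = J⁺·V = [-0.6720, -0.2990, 0.0380]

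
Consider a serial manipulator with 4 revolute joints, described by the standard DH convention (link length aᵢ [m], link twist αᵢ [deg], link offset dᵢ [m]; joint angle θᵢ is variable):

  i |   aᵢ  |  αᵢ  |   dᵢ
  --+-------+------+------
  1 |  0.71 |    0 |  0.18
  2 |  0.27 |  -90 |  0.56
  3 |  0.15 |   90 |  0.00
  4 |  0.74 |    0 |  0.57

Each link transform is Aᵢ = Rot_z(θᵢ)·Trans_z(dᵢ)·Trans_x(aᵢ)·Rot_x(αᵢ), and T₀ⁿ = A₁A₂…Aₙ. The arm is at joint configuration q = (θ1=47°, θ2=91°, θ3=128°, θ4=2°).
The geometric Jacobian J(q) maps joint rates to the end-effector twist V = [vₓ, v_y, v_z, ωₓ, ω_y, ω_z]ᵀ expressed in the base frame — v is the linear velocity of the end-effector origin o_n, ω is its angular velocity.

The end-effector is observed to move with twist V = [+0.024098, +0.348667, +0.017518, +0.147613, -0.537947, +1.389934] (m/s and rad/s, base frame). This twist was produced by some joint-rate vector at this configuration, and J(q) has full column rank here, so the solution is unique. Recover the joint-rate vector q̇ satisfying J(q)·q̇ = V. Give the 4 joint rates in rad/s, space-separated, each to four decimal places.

o_n = [0.3395, 0.6148, -0.3119]
J₁: ẑ×o_n = [-0.6148, 0.3395, 0.0000], ω = ẑ
J2: z=[0.0000, 0.0000, 1.0000] o=[0.4842, 0.5193, 0.1800] → [-0.0956, -0.1447, 0.0000, 0.0000, 0.0000, 1.0000]
J3: z=[-0.6691, -0.7431, 0.0000] o=[0.2836, 0.6999, 0.7400] → [0.7817, -0.7039, 0.0985, -0.6691, -0.7431, 0.0000]
J4: z=[-0.5856, 0.5273, -0.6157] o=[0.3522, 0.6381, 0.6218] → [-0.5067, -0.5390, 0.0204, -0.5856, 0.5273, -0.6157]
q̇ = J⁺·V = [0.8000, 0.2230, 0.3010, -0.5960]

0.8000 0.2230 0.3010 -0.5960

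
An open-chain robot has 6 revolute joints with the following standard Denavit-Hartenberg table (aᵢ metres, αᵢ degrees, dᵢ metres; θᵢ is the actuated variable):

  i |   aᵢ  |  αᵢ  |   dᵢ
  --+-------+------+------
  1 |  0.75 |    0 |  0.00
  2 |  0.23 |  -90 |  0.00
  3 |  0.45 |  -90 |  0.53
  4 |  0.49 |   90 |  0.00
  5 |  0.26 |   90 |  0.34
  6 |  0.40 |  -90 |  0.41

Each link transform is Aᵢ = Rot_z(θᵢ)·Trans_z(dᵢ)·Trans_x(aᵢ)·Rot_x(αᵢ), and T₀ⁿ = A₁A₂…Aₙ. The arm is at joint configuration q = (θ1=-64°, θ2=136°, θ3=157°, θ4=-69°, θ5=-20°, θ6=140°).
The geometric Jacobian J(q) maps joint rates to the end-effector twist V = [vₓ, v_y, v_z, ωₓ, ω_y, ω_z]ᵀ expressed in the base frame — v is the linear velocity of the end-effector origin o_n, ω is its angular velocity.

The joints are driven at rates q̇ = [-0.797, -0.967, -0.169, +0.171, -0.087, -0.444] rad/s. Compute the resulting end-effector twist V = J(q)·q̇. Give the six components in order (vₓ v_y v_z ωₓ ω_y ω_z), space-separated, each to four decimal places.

0.4875 1.3993 0.0085 -0.0541 -0.3554 -1.2755

o_n = [-0.5356, -0.0018, -0.3409]
J₁: ẑ×o_n = [0.0018, -0.5356, 0.0000], ω = ẑ
J2: z=[0.0000, 0.0000, 1.0000] o=[0.3288, -0.6741, 0.0000] → [-0.6723, -0.8644, 0.0000, 0.0000, 0.0000, 1.0000]
J3: z=[-0.9511, 0.3090, 0.0000] o=[0.3999, -0.4554, 0.0000] → [-0.1053, -0.3242, -0.1423, -0.9511, 0.3090, 0.0000]
J4: z=[-0.1207, -0.3716, 0.9205] o=[-0.2322, -0.6855, -0.1758] → [-0.5680, -0.2992, -0.1953, -0.1207, -0.3716, 0.9205]
J5: z=[-0.0753, 0.9280, 0.3648] o=[-0.7172, -0.6979, -0.2444] → [-0.3434, 0.0590, -0.2210, -0.0753, 0.9280, 0.3648]
J6: z=[0.4520, 0.3578, -0.8171] o=[-0.9739, -0.3555, -0.2365] → [0.2516, -0.3109, 0.0030, 0.4520, 0.3578, -0.8171]
V = J·q̇ = [0.4875, 1.3993, 0.0085, -0.0541, -0.3554, -1.2755]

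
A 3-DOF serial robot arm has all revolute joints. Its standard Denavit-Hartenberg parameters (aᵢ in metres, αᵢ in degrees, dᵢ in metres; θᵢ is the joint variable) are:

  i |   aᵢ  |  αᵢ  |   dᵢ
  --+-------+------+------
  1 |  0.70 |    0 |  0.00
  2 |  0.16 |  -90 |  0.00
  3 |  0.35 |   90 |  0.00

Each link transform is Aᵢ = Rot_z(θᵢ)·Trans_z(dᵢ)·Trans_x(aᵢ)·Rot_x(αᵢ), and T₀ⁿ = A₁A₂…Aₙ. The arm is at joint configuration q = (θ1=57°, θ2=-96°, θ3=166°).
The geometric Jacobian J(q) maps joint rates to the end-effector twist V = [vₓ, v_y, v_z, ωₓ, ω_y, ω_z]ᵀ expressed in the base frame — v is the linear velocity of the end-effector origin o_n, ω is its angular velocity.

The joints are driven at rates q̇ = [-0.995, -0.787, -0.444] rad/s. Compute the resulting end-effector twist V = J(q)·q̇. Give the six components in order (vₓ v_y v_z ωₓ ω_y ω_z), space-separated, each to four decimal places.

0.8148 -0.1543 -0.1508 -0.2794 -0.3451 -1.7820

o_n = [0.2417, 0.7001, -0.0847]
J₁: ẑ×o_n = [-0.7001, 0.2417, 0.0000], ω = ẑ
J2: z=[0.0000, 0.0000, 1.0000] o=[0.3812, 0.5871, 0.0000] → [-0.1130, -0.1396, 0.0000, 0.0000, 0.0000, 1.0000]
J3: z=[0.6293, 0.7771, 0.0000] o=[0.5056, 0.4864, 0.0000] → [-0.0658, 0.0533, 0.3396, 0.6293, 0.7771, 0.0000]
V = J·q̇ = [0.8148, -0.1543, -0.1508, -0.2794, -0.3451, -1.7820]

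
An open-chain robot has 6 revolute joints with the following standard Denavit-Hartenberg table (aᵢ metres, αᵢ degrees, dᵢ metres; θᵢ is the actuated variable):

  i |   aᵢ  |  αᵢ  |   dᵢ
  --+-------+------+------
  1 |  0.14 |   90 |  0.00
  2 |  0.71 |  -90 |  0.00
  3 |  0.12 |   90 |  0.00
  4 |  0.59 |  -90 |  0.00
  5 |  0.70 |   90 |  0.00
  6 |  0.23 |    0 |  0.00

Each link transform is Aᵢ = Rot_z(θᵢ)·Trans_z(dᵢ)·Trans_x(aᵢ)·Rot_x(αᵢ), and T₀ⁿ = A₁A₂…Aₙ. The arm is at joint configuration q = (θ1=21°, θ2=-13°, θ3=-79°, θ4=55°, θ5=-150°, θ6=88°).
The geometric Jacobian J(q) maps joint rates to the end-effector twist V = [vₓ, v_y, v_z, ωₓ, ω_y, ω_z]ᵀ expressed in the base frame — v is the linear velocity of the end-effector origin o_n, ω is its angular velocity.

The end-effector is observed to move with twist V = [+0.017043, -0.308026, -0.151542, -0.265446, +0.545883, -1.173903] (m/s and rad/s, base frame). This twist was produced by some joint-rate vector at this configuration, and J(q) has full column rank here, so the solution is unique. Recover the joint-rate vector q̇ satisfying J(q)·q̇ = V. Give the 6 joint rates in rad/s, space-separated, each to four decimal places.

-0.8990 -0.6350 -0.5900 -0.4770 0.1520 -0.5450

o_n = [0.4655, 0.1921, 0.0319]
J₁: ẑ×o_n = [-0.1921, 0.4655, 0.0000], ω = ẑ
J2: z=[0.3584, -0.9336, 0.0000] o=[0.1307, 0.0502, 0.0000] → [-0.0298, -0.0114, 0.3634, 0.3584, -0.9336, 0.0000]
J3: z=[0.2100, 0.0806, 0.9744] o=[0.7766, 0.2981, -0.1597] → [0.1187, -0.3433, 0.0028, 0.2100, 0.0806, 0.9744]
J4: z=[-0.8246, -0.5209, 0.2208] o=[0.8396, 0.1961, -0.1649] → [-0.1016, 0.0797, -0.1916, -0.8246, -0.5209, 0.2208]
J5: z=[-0.3099, 0.7424, 0.5940] o=[1.1189, -0.0525, 0.2915] → [-0.3380, -0.4686, 0.4092, -0.3099, 0.7424, 0.5940]
J6: z=[0.4774, 0.6618, -0.5780] o=[0.5433, 0.0206, -0.1001] → [0.1865, -0.0181, 0.1334, 0.4774, 0.6618, -0.5780]
q̇ = J⁺·V = [-0.8990, -0.6350, -0.5900, -0.4770, 0.1520, -0.5450]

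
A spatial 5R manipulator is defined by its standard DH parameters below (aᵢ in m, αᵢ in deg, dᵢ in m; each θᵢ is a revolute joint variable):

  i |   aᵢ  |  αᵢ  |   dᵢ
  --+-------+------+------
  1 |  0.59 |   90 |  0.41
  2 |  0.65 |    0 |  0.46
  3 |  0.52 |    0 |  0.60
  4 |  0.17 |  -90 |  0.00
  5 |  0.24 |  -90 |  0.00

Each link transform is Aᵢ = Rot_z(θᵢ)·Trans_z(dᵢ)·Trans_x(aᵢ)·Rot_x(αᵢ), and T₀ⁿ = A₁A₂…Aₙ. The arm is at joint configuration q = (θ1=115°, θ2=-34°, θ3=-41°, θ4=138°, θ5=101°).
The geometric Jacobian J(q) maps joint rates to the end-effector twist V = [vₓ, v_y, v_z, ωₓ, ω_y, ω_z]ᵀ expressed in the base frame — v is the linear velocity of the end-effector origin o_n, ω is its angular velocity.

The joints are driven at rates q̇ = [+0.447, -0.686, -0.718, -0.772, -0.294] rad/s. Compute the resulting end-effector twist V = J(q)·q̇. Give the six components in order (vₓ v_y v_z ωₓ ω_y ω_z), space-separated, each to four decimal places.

-0.4143 -0.5394 -0.6196 -2.0828 -0.6822 0.3135

o_n = [0.1894, 1.5446, -0.3451]
J₁: ẑ×o_n = [-1.5446, 0.1894, 0.0000], ω = ẑ
J2: z=[0.9063, 0.4226, 0.0000] o=[-0.2493, 0.5347, 0.4100] → [-0.3191, 0.6843, 0.7298, 0.9063, 0.4226, 0.0000]
J3: z=[0.9063, 0.4226, 0.0000] o=[-0.0602, 1.2175, 0.0465] → [-0.1655, 0.3549, 0.1910, 0.9063, 0.4226, 0.0000]
J4: z=[0.9063, 0.4226, 0.0000] o=[0.4267, 1.5931, -0.4558] → [0.0468, -0.1003, 0.0564, 0.9063, 0.4226, 0.0000]
J5: z=[0.3766, -0.8075, 0.4540] o=[0.3941, 1.6630, -0.3043] → [0.0867, -0.0776, -0.2099, 0.3766, -0.8075, 0.4540]
V = J·q̇ = [-0.4143, -0.5394, -0.6196, -2.0828, -0.6822, 0.3135]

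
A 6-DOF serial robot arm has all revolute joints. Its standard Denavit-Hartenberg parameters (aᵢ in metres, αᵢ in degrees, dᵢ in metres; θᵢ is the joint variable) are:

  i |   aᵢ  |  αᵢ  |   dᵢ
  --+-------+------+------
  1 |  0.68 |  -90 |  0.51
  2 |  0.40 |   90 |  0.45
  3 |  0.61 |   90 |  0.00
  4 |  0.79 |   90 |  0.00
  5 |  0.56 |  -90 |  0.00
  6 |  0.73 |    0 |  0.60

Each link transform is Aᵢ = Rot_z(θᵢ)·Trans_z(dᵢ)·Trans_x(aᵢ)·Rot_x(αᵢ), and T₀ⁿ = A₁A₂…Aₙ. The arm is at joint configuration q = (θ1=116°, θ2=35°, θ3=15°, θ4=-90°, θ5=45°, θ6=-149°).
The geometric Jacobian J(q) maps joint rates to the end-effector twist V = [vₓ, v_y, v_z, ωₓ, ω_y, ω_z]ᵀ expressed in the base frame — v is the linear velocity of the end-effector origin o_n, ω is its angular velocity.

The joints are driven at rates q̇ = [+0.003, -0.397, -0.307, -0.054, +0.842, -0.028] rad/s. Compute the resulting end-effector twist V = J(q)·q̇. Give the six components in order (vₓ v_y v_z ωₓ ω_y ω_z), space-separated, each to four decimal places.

o_n = [-0.6087, 0.9157, -0.1667]
J₁: ẑ×o_n = [-0.9157, -0.6087, 0.0000], ω = ẑ
J2: z=[-0.8988, -0.4384, 0.0000] o=[-0.2981, 0.6112, 0.5100] → [0.2966, -0.6082, -0.4098, -0.8988, -0.4384, 0.0000]
J3: z=[-0.2514, 0.5155, 0.8192] o=[-0.8462, 0.7084, 0.2806] → [-0.4003, 0.0821, -0.1746, -0.2514, 0.5155, 0.8192]
J4: z=[0.7752, 0.6140, -0.1485] o=[-1.1997, 1.0730, -0.0574] → [-0.0905, -0.0030, -0.4849, 0.7752, 0.6140, -0.1485]
J5: z=[0.5795, -0.5977, 0.5540] o=[-1.0010, 0.6657, -0.7045] → [-0.4599, -0.0943, 0.3793, 0.5795, -0.5977, 0.5540]
J6: z=[0.3704, 0.7987, 0.4743] o=[-0.5945, 0.7047, -1.0877] → [0.6355, -0.3478, 0.0894, 0.3704, 0.7987, 0.4743]
V = J·q̇ = [-0.3978, 0.1449, 0.5594, 0.8697, -0.5430, 0.2128]

-0.3978 0.1449 0.5594 0.8697 -0.5430 0.2128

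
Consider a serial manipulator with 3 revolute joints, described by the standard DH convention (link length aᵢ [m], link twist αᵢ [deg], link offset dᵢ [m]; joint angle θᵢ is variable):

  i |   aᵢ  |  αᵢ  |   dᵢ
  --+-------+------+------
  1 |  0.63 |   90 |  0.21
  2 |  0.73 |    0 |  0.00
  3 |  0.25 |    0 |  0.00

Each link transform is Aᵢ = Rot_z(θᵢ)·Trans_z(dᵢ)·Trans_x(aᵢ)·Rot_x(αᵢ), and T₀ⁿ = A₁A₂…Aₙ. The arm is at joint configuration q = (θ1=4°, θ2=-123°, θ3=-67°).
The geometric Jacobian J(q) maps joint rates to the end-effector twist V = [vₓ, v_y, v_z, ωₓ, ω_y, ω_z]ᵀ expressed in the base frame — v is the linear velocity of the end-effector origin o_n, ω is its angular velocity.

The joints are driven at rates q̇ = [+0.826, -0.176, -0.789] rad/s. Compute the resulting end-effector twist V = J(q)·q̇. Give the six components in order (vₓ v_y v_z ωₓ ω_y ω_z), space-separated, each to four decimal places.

o_n = [-0.0138, -0.0010, -0.3588]
J₁: ẑ×o_n = [0.0010, -0.0138, 0.0000], ω = ẑ
J2: z=[0.0698, -0.9976, 0.0000] o=[0.6285, 0.0439, 0.2100] → [0.5674, 0.0397, -0.6438, 0.0698, -0.9976, 0.0000]
J3: z=[0.0698, -0.9976, 0.0000] o=[0.2318, 0.0162, -0.4022] → [-0.0433, -0.0030, -0.2462, 0.0698, -0.9976, 0.0000]
V = J·q̇ = [-0.0649, -0.0160, 0.3076, -0.0673, 0.9626, 0.8260]

-0.0649 -0.0160 0.3076 -0.0673 0.9626 0.8260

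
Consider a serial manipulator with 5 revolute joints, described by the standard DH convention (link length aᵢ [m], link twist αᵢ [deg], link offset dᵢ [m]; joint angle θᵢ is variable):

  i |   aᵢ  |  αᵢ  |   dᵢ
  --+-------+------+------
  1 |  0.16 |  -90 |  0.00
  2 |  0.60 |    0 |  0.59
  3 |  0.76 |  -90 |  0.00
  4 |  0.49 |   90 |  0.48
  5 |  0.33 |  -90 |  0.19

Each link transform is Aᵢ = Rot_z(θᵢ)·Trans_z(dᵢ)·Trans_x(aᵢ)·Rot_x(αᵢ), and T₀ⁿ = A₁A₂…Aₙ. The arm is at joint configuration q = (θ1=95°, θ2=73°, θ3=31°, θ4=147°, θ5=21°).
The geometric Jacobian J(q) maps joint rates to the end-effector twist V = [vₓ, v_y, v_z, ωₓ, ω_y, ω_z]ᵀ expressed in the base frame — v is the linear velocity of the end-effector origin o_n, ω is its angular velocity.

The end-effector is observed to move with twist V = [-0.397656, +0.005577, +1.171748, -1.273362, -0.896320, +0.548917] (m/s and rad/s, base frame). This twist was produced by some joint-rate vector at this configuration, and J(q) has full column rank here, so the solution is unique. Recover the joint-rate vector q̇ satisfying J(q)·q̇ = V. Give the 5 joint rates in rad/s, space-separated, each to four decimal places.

o_n = [0.0295, -0.2906, -0.6174]
J₁: ẑ×o_n = [0.2906, 0.0295, -0.0000], ω = ẑ
J2: z=[-0.9962, -0.0872, 0.0000] o=[-0.0139, 0.1594, 0.0000] → [0.0538, -0.6151, 0.4520, -0.9962, -0.0872, 0.0000]
J3: z=[-0.9962, -0.0872, 0.0000] o=[-0.6170, 0.2827, -0.5738] → [0.0038, -0.0435, 0.6275, -0.9962, -0.0872, 0.0000]
J4: z=[0.0846, -0.9666, 0.2419] o=[-0.6010, 0.0996, -1.3112] → [-0.5762, 0.0938, 0.5764, 0.0846, -0.9666, 0.2419]
J5: z=[0.8470, -0.0582, -0.5285] o=[-0.3032, -0.2421, -0.7963] → [-0.0360, -0.3273, -0.0217, 0.8470, -0.0582, -0.5285]
q̇ = J⁺·V = [0.2170, 0.1920, 0.9500, 0.8390, -0.2440]

0.2170 0.1920 0.9500 0.8390 -0.2440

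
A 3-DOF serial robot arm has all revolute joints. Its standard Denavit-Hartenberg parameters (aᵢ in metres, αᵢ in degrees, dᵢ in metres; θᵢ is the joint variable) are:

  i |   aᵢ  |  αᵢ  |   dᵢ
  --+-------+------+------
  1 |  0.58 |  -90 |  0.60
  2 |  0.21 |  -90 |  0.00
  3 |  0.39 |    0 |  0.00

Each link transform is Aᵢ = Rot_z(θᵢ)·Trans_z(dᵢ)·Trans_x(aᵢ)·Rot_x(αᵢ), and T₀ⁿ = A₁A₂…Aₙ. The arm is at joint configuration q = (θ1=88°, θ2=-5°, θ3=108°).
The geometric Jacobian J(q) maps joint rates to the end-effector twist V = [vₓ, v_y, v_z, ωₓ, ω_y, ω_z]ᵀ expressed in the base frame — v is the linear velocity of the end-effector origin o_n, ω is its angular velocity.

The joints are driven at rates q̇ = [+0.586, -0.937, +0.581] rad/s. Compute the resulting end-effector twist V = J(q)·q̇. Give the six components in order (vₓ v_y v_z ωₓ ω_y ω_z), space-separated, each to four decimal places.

-0.4620 0.0115 0.0647 0.9382 0.0179 0.0072

o_n = [0.3940, 0.6558, 0.6078]
J₁: ẑ×o_n = [-0.6558, 0.3940, 0.0000], ω = ẑ
J2: z=[-0.9994, 0.0349, 0.0000] o=[0.0202, 0.5796, 0.6000] → [0.0003, 0.0078, -0.0891, -0.9994, 0.0349, 0.0000]
J3: z=[0.0030, 0.0871, -0.9962] o=[0.0275, 0.7887, 0.6183] → [-0.1333, -0.3651, -0.0323, 0.0030, 0.0871, -0.9962]
V = J·q̇ = [-0.4620, 0.0115, 0.0647, 0.9382, 0.0179, 0.0072]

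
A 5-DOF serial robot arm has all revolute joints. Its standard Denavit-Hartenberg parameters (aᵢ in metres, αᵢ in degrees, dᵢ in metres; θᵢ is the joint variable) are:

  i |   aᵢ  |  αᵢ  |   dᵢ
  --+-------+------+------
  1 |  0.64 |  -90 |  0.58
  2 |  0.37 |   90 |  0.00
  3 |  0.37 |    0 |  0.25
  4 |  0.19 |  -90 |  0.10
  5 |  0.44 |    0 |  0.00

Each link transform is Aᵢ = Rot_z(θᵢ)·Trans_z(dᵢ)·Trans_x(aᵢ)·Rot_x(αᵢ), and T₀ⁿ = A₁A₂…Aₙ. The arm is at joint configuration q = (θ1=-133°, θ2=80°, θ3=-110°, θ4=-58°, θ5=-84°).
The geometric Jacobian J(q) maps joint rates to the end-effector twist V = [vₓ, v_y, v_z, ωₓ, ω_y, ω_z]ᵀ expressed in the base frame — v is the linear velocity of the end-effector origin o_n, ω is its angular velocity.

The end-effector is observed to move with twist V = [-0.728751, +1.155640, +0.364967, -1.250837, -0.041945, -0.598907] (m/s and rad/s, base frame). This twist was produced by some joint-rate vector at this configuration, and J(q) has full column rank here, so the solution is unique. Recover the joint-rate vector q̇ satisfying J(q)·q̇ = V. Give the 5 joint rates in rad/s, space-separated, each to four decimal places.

o_n = [-1.2571, -0.7663, 0.7043]
J₁: ẑ×o_n = [0.7663, -1.2571, 0.0000], ω = ẑ
J2: z=[0.7314, -0.6820, 0.0000] o=[-0.4365, -0.4681, 0.5800] → [-0.0848, -0.0909, -0.7778, 0.7314, -0.6820, 0.0000]
J3: z=[-0.6716, -0.7202, 0.1736] o=[-0.4803, -0.5151, 0.2156] → [-0.3084, 0.1933, -0.3907, -0.6716, -0.7202, 0.1736]
J4: z=[-0.6716, -0.7202, 0.1736] o=[-0.8875, -0.4419, 0.3837] → [-0.1746, 0.1512, -0.0483, -0.6716, -0.7202, 0.1736]
J5: z=[-0.7400, 0.6407, -0.2048] o=[-0.9615, -0.4634, 0.5840] → [0.0150, 0.1495, 0.4135, -0.7400, 0.6407, -0.2048]
q̇ = J⁺·V = [-0.7180, -0.7160, 0.6450, 0.2460, 0.1740]

-0.7180 -0.7160 0.6450 0.2460 0.1740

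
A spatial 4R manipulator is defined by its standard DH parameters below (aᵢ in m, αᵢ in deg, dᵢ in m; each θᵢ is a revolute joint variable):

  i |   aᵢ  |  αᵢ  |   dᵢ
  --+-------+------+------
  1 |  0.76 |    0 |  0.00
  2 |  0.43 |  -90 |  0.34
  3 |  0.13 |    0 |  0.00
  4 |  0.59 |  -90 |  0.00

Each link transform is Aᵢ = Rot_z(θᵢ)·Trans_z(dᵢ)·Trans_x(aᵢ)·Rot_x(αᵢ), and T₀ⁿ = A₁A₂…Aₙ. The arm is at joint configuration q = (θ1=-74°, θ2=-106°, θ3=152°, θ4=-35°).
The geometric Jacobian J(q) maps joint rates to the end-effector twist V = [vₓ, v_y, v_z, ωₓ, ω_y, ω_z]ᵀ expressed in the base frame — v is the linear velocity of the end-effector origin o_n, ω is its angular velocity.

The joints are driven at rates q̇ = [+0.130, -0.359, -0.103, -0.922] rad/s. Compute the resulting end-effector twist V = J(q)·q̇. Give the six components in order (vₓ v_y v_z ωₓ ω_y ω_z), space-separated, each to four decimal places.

o_n = [0.1621, -0.7306, -0.2467]
J₁: ẑ×o_n = [0.7306, 0.1621, -0.0000], ω = ẑ
J2: z=[0.0000, 0.0000, 1.0000] o=[0.2095, -0.7306, 0.0000] → [-0.0000, -0.0474, 0.0000, 0.0000, 0.0000, 1.0000]
J3: z=[0.0000, -1.0000, 0.0000] o=[-0.2205, -0.7306, 0.3400] → [0.5867, 0.0000, 0.3826, 0.0000, -1.0000, 0.0000]
J4: z=[0.0000, -1.0000, 0.0000] o=[-0.1057, -0.7306, 0.2790] → [0.5257, 0.0000, 0.2679, 0.0000, -1.0000, 0.0000]
V = J·q̇ = [-0.4501, 0.0381, -0.2864, -0.0000, 1.0250, -0.2290]

-0.4501 0.0381 -0.2864 -0.0000 1.0250 -0.2290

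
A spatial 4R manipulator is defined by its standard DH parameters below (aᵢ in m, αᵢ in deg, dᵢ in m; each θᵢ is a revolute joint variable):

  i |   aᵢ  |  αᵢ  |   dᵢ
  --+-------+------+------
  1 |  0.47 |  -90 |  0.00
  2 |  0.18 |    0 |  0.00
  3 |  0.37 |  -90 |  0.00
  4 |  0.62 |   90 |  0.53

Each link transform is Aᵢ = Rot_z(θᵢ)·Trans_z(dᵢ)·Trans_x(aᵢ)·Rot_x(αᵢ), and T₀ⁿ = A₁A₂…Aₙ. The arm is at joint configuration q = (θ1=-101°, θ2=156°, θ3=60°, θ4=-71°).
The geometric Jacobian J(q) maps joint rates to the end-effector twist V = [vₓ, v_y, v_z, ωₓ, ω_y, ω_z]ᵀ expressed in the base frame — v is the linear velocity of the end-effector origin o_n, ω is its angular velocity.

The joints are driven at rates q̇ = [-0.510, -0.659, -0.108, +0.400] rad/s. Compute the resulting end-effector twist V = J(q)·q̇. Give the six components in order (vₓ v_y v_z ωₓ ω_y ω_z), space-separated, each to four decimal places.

-0.0747 0.4517 -0.0864 -0.7978 -0.0844 -0.1864

o_n = [0.5460, -0.2635, 0.6917]
J₁: ẑ×o_n = [0.2635, 0.5460, -0.0000], ω = ẑ
J2: z=[0.9816, -0.1908, 0.0000] o=[-0.0897, -0.4614, 0.0000] → [-0.1320, -0.6790, 0.3156, 0.9816, -0.1908, 0.0000]
J3: z=[0.9816, -0.1908, 0.0000] o=[-0.0583, -0.2999, -0.0732] → [-0.1460, -0.7509, 0.1511, 0.9816, -0.1908, 0.0000]
J4: z=[-0.1122, -0.5770, 0.8090] o=[-0.0012, -0.0061, 0.1443] → [-0.1076, 0.5041, 0.3446, -0.1122, -0.5770, 0.8090]
V = J·q̇ = [-0.0747, 0.4517, -0.0864, -0.7978, -0.0844, -0.1864]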